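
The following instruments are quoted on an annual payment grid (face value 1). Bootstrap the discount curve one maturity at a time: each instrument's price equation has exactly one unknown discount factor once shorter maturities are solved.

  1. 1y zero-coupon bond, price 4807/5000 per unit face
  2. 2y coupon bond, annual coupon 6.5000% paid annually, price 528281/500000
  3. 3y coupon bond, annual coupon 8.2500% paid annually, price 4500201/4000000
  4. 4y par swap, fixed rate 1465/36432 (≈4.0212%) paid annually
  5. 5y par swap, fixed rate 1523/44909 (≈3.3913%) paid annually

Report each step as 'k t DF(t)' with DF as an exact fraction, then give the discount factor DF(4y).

step 1 [1y] zero: DF = P = 4807/5000 ≈ 0.961400
step 2 [2y] bond c/1=13/200: DF=(528281/500000 − 13/200·(0.961400))/(1+13/200) = 4667/5000 ≈ 0.933400
step 3 [3y] bond c/1=33/400: DF=(4500201/4000000 − 33/400·(0.961400+0.933400))/(1+33/400) = 8949/10000 ≈ 0.894900
step 4 [4y] swap r/1=1465/36432: DF=(1 − 1465/36432·(0.961400+0.933400+0.894900))/(1+1465/36432) = 1707/2000 ≈ 0.853500
step 5 [5y] swap r/1=1523/44909: DF=(1 − 1523/44909·(0.961400+0.933400+0.894900+0.853500))/(1+1523/44909) = 8477/10000 ≈ 0.847700

1 1 4807/5000
2 2 4667/5000
3 3 8949/10000
4 4 1707/2000
5 5 8477/10000
DF(4y) = 1707/2000 ≈ 0.853500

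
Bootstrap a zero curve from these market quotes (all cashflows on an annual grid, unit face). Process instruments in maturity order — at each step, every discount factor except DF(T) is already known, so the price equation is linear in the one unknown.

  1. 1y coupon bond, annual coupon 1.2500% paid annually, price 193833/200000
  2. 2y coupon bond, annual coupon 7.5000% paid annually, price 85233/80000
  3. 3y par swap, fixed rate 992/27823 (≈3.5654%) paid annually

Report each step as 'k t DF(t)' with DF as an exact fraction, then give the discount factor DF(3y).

1 1 2393/2500
2 2 9243/10000
3 3 563/625
DF(3y) = 563/625 ≈ 0.900800

step 1 [1y] bond c/1=1/80: DF=(193833/200000 − 1/80·(0))/(1+1/80) = 2393/2500 ≈ 0.957200
step 2 [2y] bond c/1=3/40: DF=(85233/80000 − 3/40·(0.957200))/(1+3/40) = 9243/10000 ≈ 0.924300
step 3 [3y] swap r/1=992/27823: DF=(1 − 992/27823·(0.957200+0.924300))/(1+992/27823) = 563/625 ≈ 0.900800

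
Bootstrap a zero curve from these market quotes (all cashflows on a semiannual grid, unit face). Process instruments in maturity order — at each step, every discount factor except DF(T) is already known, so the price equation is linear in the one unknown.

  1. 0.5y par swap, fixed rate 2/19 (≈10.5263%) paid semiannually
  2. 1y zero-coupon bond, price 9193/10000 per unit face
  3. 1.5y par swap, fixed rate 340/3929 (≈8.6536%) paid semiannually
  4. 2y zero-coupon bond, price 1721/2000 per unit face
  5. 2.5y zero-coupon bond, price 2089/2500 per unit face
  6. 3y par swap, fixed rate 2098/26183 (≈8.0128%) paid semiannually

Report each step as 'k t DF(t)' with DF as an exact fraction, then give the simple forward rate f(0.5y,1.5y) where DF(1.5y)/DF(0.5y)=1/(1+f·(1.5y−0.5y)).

step 1 [0.5y] swap r/2=1/19: DF=(1 − 1/19·(0))/(1+1/19) = 19/20 ≈ 0.950000
step 2 [1y] zero: DF = P = 9193/10000 ≈ 0.919300
step 3 [1.5y] swap r/2=170/3929: DF=(1 − 170/3929·(0.950000+0.919300))/(1+170/3929) = 881/1000 ≈ 0.881000
step 4 [2y] zero: DF = P = 1721/2000 ≈ 0.860500
step 5 [2.5y] zero: DF = P = 2089/2500 ≈ 0.835600
step 6 [3y] swap r/2=1049/26183: DF=(1 − 1049/26183·(0.950000+0.919300+0.881000+0.860500+0.835600))/(1+1049/26183) = 3951/5000 ≈ 0.790200

1 1/2 19/20
2 1 9193/10000
3 3/2 881/1000
4 2 1721/2000
5 5/2 2089/2500
6 3 3951/5000
f(0.5y,1.5y) = ((19/20)/(881/1000) − 1)/(1) = 69/881 ≈ 7.8320%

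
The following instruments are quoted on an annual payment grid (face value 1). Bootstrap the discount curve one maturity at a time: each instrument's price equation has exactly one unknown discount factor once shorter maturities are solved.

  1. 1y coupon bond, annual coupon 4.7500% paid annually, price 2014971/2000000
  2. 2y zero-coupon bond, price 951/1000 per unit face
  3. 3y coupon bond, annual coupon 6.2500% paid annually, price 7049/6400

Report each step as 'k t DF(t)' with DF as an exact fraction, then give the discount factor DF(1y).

1 1 4809/5000
2 2 951/1000
3 3 9241/10000
DF(1y) = 4809/5000 ≈ 0.961800

step 1 [1y] bond c/1=19/400: DF=(2014971/2000000 − 19/400·(0))/(1+19/400) = 4809/5000 ≈ 0.961800
step 2 [2y] zero: DF = P = 951/1000 ≈ 0.951000
step 3 [3y] bond c/1=1/16: DF=(7049/6400 − 1/16·(0.961800+0.951000))/(1+1/16) = 9241/10000 ≈ 0.924100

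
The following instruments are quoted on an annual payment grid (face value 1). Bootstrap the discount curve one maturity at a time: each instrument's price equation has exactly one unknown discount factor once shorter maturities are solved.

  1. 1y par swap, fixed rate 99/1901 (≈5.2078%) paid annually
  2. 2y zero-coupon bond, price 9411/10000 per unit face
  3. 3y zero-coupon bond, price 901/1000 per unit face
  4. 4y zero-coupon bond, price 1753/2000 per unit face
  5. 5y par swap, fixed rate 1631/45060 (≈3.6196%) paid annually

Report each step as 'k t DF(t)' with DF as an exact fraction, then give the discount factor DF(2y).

1 1 1901/2000
2 2 9411/10000
3 3 901/1000
4 4 1753/2000
5 5 8369/10000
DF(2y) = 9411/10000 ≈ 0.941100

step 1 [1y] swap r/1=99/1901: DF=(1 − 99/1901·(0))/(1+99/1901) = 1901/2000 ≈ 0.950500
step 2 [2y] zero: DF = P = 9411/10000 ≈ 0.941100
step 3 [3y] zero: DF = P = 901/1000 ≈ 0.901000
step 4 [4y] zero: DF = P = 1753/2000 ≈ 0.876500
step 5 [5y] swap r/1=1631/45060: DF=(1 − 1631/45060·(0.950500+0.941100+0.901000+0.876500))/(1+1631/45060) = 8369/10000 ≈ 0.836900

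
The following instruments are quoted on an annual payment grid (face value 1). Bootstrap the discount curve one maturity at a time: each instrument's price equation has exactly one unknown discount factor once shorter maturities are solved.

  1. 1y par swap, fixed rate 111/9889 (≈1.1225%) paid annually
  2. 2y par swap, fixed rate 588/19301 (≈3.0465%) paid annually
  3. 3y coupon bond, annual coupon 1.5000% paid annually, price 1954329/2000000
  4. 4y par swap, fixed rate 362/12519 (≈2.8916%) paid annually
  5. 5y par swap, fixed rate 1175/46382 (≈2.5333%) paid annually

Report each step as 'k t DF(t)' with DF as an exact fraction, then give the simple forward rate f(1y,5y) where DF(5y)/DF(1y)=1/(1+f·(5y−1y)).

step 1 [1y] swap r/1=111/9889: DF=(1 − 111/9889·(0))/(1+111/9889) = 9889/10000 ≈ 0.988900
step 2 [2y] swap r/1=588/19301: DF=(1 − 588/19301·(0.988900))/(1+588/19301) = 2353/2500 ≈ 0.941200
step 3 [3y] bond c/1=3/200: DF=(1954329/2000000 − 3/200·(0.988900+0.941200))/(1+3/200) = 4671/5000 ≈ 0.934200
step 4 [4y] swap r/1=362/12519: DF=(1 − 362/12519·(0.988900+0.941200+0.934200))/(1+362/12519) = 4457/5000 ≈ 0.891400
step 5 [5y] swap r/1=1175/46382: DF=(1 − 1175/46382·(0.988900+0.941200+0.934200+0.891400))/(1+1175/46382) = 353/400 ≈ 0.882500

1 1 9889/10000
2 2 2353/2500
3 3 4671/5000
4 4 4457/5000
5 5 353/400
f(1y,5y) = ((9889/10000)/(353/400) − 1)/(4) = 266/8825 ≈ 3.0142%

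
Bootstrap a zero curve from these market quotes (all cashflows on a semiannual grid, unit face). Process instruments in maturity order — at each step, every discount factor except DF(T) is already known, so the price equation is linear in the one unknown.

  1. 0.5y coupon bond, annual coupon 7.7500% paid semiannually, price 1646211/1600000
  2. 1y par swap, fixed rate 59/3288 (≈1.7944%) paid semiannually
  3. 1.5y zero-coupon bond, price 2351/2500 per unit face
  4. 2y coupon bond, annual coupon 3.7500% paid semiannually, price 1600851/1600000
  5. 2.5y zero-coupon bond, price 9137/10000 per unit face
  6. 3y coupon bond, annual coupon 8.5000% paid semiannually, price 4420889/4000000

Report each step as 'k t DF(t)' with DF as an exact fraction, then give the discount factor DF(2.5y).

step 1 [0.5y] bond c/2=31/800: DF=(1646211/1600000 − 31/800·(0))/(1+31/800) = 1981/2000 ≈ 0.990500
step 2 [1y] swap r/2=59/6576: DF=(1 − 59/6576·(0.990500))/(1+59/6576) = 9823/10000 ≈ 0.982300
step 3 [1.5y] zero: DF = P = 2351/2500 ≈ 0.940400
step 4 [2y] bond c/2=3/160: DF=(1600851/1600000 − 3/160·(0.990500+0.982300+0.940400))/(1+3/160) = 1857/2000 ≈ 0.928500
step 5 [2.5y] zero: DF = P = 9137/10000 ≈ 0.913700
step 6 [3y] bond c/2=17/400: DF=(4420889/4000000 − 17/400·(0.990500+0.982300+0.940400+0.928500+0.913700))/(1+17/400) = 8663/10000 ≈ 0.866300

1 1/2 1981/2000
2 1 9823/10000
3 3/2 2351/2500
4 2 1857/2000
5 5/2 9137/10000
6 3 8663/10000
DF(2.5y) = 9137/10000 ≈ 0.913700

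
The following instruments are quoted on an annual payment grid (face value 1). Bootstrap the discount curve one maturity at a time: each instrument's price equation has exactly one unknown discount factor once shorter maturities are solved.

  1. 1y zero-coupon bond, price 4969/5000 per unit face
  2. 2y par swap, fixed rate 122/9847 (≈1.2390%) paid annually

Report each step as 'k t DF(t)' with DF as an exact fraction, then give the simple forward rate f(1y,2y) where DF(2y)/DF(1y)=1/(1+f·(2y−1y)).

1 1 4969/5000
2 2 2439/2500
f(1y,2y) = ((4969/5000)/(2439/2500) − 1)/(1) = 91/4878 ≈ 1.8655%

step 1 [1y] zero: DF = P = 4969/5000 ≈ 0.993800
step 2 [2y] swap r/1=122/9847: DF=(1 − 122/9847·(0.993800))/(1+122/9847) = 2439/2500 ≈ 0.975600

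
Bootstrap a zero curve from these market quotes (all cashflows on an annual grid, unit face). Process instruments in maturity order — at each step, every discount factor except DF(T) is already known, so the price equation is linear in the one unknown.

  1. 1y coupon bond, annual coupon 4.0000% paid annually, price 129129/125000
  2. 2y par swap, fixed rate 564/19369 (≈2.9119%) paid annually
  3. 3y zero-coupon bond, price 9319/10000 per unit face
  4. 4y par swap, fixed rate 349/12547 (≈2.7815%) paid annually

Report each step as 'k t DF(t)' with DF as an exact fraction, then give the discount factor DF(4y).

1 1 9933/10000
2 2 2359/2500
3 3 9319/10000
4 4 8953/10000
DF(4y) = 8953/10000 ≈ 0.895300

step 1 [1y] bond c/1=1/25: DF=(129129/125000 − 1/25·(0))/(1+1/25) = 9933/10000 ≈ 0.993300
step 2 [2y] swap r/1=564/19369: DF=(1 − 564/19369·(0.993300))/(1+564/19369) = 2359/2500 ≈ 0.943600
step 3 [3y] zero: DF = P = 9319/10000 ≈ 0.931900
step 4 [4y] swap r/1=349/12547: DF=(1 − 349/12547·(0.993300+0.943600+0.931900))/(1+349/12547) = 8953/10000 ≈ 0.895300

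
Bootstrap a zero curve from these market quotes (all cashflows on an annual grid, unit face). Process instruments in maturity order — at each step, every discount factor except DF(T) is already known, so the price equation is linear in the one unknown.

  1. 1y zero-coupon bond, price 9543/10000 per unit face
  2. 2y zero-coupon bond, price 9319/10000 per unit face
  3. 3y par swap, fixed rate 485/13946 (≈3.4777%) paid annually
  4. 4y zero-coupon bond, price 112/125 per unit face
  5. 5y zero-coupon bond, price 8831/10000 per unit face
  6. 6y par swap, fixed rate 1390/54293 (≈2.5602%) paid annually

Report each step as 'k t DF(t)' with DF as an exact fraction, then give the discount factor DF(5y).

1 1 9543/10000
2 2 9319/10000
3 3 903/1000
4 4 112/125
5 5 8831/10000
6 6 861/1000
DF(5y) = 8831/10000 ≈ 0.883100

step 1 [1y] zero: DF = P = 9543/10000 ≈ 0.954300
step 2 [2y] zero: DF = P = 9319/10000 ≈ 0.931900
step 3 [3y] swap r/1=485/13946: DF=(1 − 485/13946·(0.954300+0.931900))/(1+485/13946) = 903/1000 ≈ 0.903000
step 4 [4y] zero: DF = P = 112/125 ≈ 0.896000
step 5 [5y] zero: DF = P = 8831/10000 ≈ 0.883100
step 6 [6y] swap r/1=1390/54293: DF=(1 − 1390/54293·(0.954300+0.931900+0.903000+0.896000+0.883100))/(1+1390/54293) = 861/1000 ≈ 0.861000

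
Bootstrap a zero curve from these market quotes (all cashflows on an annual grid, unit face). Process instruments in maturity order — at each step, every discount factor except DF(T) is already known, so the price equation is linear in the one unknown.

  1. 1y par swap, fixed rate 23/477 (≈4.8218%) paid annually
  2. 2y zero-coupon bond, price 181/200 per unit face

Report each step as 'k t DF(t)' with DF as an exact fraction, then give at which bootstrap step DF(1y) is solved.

1 1 477/500
2 2 181/200
DF(1y) is solved at step 1

step 1 [1y] swap r/1=23/477: DF=(1 − 23/477·(0))/(1+23/477) = 477/500 ≈ 0.954000
step 2 [2y] zero: DF = P = 181/200 ≈ 0.905000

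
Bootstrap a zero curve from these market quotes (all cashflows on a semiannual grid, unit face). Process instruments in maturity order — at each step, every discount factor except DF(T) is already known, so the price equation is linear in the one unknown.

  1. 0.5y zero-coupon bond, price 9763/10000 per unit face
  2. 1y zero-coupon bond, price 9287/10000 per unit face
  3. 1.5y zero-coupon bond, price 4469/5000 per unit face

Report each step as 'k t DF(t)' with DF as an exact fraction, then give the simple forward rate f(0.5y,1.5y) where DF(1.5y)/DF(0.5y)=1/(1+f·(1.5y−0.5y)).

step 1 [0.5y] zero: DF = P = 9763/10000 ≈ 0.976300
step 2 [1y] zero: DF = P = 9287/10000 ≈ 0.928700
step 3 [1.5y] zero: DF = P = 4469/5000 ≈ 0.893800

1 1/2 9763/10000
2 1 9287/10000
3 3/2 4469/5000
f(0.5y,1.5y) = ((9763/10000)/(4469/5000) − 1)/(1) = 825/8938 ≈ 9.2303%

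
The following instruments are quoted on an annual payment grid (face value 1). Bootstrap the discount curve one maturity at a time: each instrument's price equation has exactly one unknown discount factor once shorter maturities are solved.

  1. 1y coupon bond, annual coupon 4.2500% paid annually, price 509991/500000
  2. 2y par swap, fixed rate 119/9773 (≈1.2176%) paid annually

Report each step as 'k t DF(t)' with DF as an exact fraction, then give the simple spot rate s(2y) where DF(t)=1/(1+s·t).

step 1 [1y] bond c/1=17/400: DF=(509991/500000 − 17/400·(0))/(1+17/400) = 1223/1250 ≈ 0.978400
step 2 [2y] swap r/1=119/9773: DF=(1 − 119/9773·(0.978400))/(1+119/9773) = 4881/5000 ≈ 0.976200

1 1 1223/1250
2 2 4881/5000
s(2y) = (1/(4881/5000) − 1)/(2) = 119/9762 ≈ 1.2190%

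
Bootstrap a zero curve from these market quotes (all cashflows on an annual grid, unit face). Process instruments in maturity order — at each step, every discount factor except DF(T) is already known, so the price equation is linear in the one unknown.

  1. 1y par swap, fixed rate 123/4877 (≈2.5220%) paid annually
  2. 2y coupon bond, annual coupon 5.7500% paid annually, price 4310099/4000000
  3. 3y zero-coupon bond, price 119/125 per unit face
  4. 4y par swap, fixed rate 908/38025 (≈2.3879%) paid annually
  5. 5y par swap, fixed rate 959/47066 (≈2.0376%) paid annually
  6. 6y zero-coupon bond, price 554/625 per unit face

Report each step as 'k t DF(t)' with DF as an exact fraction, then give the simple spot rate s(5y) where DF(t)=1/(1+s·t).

1 1 4877/5000
2 2 9659/10000
3 3 119/125
4 4 2273/2500
5 5 9041/10000
6 6 554/625
s(5y) = (1/(9041/10000) − 1)/(5) = 959/45205 ≈ 2.1214%

step 1 [1y] swap r/1=123/4877: DF=(1 − 123/4877·(0))/(1+123/4877) = 4877/5000 ≈ 0.975400
step 2 [2y] bond c/1=23/400: DF=(4310099/4000000 − 23/400·(0.975400))/(1+23/400) = 9659/10000 ≈ 0.965900
step 3 [3y] zero: DF = P = 119/125 ≈ 0.952000
step 4 [4y] swap r/1=908/38025: DF=(1 − 908/38025·(0.975400+0.965900+0.952000))/(1+908/38025) = 2273/2500 ≈ 0.909200
step 5 [5y] swap r/1=959/47066: DF=(1 − 959/47066·(0.975400+0.965900+0.952000+0.909200))/(1+959/47066) = 9041/10000 ≈ 0.904100
step 6 [6y] zero: DF = P = 554/625 ≈ 0.886400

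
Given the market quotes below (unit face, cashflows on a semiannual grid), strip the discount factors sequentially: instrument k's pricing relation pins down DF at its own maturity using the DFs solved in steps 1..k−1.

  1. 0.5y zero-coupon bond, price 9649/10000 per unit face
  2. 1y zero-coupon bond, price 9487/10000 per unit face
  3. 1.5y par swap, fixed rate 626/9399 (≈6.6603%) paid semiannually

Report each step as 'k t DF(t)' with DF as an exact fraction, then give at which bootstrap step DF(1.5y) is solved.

step 1 [0.5y] zero: DF = P = 9649/10000 ≈ 0.964900
step 2 [1y] zero: DF = P = 9487/10000 ≈ 0.948700
step 3 [1.5y] swap r/2=313/9399: DF=(1 − 313/9399·(0.964900+0.948700))/(1+313/9399) = 9061/10000 ≈ 0.906100

1 1/2 9649/10000
2 1 9487/10000
3 3/2 9061/10000
DF(1.5y) is solved at step 3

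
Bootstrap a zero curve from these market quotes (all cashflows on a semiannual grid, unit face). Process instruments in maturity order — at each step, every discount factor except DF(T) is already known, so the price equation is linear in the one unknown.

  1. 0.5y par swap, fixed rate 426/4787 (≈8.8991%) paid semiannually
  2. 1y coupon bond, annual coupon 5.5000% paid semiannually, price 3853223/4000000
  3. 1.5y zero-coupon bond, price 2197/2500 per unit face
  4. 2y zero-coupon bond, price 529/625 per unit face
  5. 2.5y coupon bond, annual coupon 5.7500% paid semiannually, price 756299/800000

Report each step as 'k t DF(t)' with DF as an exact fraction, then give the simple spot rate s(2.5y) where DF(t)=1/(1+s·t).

step 1 [0.5y] swap r/2=213/4787: DF=(1 − 213/4787·(0))/(1+213/4787) = 4787/5000 ≈ 0.957400
step 2 [1y] bond c/2=11/400: DF=(3853223/4000000 − 11/400·(0.957400))/(1+11/400) = 9119/10000 ≈ 0.911900
step 3 [1.5y] zero: DF = P = 2197/2500 ≈ 0.878800
step 4 [2y] zero: DF = P = 529/625 ≈ 0.846400
step 5 [2.5y] bond c/2=23/800: DF=(756299/800000 − 23/800·(0.957400+0.911900+0.878800+0.846400))/(1+23/800) = 1637/2000 ≈ 0.818500

1 1/2 4787/5000
2 1 9119/10000
3 3/2 2197/2500
4 2 529/625
5 5/2 1637/2000
s(2.5y) = (1/(1637/2000) − 1)/(5/2) = 726/8185 ≈ 8.8699%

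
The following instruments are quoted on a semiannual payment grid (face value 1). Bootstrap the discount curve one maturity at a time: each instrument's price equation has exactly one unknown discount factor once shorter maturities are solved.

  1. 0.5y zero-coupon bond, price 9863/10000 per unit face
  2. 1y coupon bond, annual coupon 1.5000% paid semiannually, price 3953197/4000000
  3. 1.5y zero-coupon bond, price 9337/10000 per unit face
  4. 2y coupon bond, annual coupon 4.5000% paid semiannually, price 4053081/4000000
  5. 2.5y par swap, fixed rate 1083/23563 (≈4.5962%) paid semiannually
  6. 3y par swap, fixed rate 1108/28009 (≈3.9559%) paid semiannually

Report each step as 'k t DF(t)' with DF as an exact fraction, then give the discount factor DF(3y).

1 1/2 9863/10000
2 1 1217/1250
3 3/2 9337/10000
4 2 9273/10000
5 5/2 8917/10000
6 3 2223/2500
DF(3y) = 2223/2500 ≈ 0.889200

step 1 [0.5y] zero: DF = P = 9863/10000 ≈ 0.986300
step 2 [1y] bond c/2=3/400: DF=(3953197/4000000 − 3/400·(0.986300))/(1+3/400) = 1217/1250 ≈ 0.973600
step 3 [1.5y] zero: DF = P = 9337/10000 ≈ 0.933700
step 4 [2y] bond c/2=9/400: DF=(4053081/4000000 − 9/400·(0.986300+0.973600+0.933700))/(1+9/400) = 9273/10000 ≈ 0.927300
step 5 [2.5y] swap r/2=1083/47126: DF=(1 − 1083/47126·(0.986300+0.973600+0.933700+0.927300))/(1+1083/47126) = 8917/10000 ≈ 0.891700
step 6 [3y] swap r/2=554/28009: DF=(1 − 554/28009·(0.986300+0.973600+0.933700+0.927300+0.891700))/(1+554/28009) = 2223/2500 ≈ 0.889200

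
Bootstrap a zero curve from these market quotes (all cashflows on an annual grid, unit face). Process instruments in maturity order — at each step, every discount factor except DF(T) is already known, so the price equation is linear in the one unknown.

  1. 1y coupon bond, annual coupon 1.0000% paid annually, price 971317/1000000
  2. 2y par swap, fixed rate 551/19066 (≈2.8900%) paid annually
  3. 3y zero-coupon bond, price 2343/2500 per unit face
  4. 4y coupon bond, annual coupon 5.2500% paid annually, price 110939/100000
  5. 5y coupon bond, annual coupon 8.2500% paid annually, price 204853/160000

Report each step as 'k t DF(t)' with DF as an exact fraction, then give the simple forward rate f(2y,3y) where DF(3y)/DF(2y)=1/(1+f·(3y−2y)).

step 1 [1y] bond c/1=1/100: DF=(971317/1000000 − 1/100·(0))/(1+1/100) = 9617/10000 ≈ 0.961700
step 2 [2y] swap r/1=551/19066: DF=(1 − 551/19066·(0.961700))/(1+551/19066) = 9449/10000 ≈ 0.944900
step 3 [3y] zero: DF = P = 2343/2500 ≈ 0.937200
step 4 [4y] bond c/1=21/400: DF=(110939/100000 − 21/400·(0.961700+0.944900+0.937200))/(1+21/400) = 4561/5000 ≈ 0.912200
step 5 [5y] bond c/1=33/400: DF=(204853/160000 − 33/400·(0.961700+0.944900+0.937200+0.912200))/(1+33/400) = 1793/2000 ≈ 0.896500

1 1 9617/10000
2 2 9449/10000
3 3 2343/2500
4 4 4561/5000
5 5 1793/2000
f(2y,3y) = ((9449/10000)/(2343/2500) − 1)/(1) = 7/852 ≈ 0.8216%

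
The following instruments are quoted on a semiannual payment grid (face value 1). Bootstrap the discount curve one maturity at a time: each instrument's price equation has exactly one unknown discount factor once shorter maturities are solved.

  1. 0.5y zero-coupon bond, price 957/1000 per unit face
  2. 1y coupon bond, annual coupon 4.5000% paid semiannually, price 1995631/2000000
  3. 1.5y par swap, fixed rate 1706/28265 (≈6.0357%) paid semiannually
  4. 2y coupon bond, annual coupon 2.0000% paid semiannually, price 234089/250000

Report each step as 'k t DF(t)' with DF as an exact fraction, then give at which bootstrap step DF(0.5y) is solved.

step 1 [0.5y] zero: DF = P = 957/1000 ≈ 0.957000
step 2 [1y] bond c/2=9/400: DF=(1995631/2000000 − 9/400·(0.957000))/(1+9/400) = 2387/2500 ≈ 0.954800
step 3 [1.5y] swap r/2=853/28265: DF=(1 − 853/28265·(0.957000+0.954800))/(1+853/28265) = 9147/10000 ≈ 0.914700
step 4 [2y] bond c/2=1/100: DF=(234089/250000 − 1/100·(0.957000+0.954800+0.914700))/(1+1/100) = 8991/10000 ≈ 0.899100

1 1/2 957/1000
2 1 2387/2500
3 3/2 9147/10000
4 2 8991/10000
DF(0.5y) is solved at step 1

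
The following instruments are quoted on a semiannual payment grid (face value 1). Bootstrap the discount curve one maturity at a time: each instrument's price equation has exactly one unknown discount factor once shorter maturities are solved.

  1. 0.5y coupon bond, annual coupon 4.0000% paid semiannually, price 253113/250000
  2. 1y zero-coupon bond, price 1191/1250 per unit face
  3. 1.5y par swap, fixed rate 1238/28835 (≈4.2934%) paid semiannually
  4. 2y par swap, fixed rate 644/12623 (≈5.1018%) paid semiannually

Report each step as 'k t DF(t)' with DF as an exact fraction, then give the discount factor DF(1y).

1 1/2 4963/5000
2 1 1191/1250
3 3/2 9381/10000
4 2 4517/5000
DF(1y) = 1191/1250 ≈ 0.952800

step 1 [0.5y] bond c/2=1/50: DF=(253113/250000 − 1/50·(0))/(1+1/50) = 4963/5000 ≈ 0.992600
step 2 [1y] zero: DF = P = 1191/1250 ≈ 0.952800
step 3 [1.5y] swap r/2=619/28835: DF=(1 − 619/28835·(0.992600+0.952800))/(1+619/28835) = 9381/10000 ≈ 0.938100
step 4 [2y] swap r/2=322/12623: DF=(1 − 322/12623·(0.992600+0.952800+0.938100))/(1+322/12623) = 4517/5000 ≈ 0.903400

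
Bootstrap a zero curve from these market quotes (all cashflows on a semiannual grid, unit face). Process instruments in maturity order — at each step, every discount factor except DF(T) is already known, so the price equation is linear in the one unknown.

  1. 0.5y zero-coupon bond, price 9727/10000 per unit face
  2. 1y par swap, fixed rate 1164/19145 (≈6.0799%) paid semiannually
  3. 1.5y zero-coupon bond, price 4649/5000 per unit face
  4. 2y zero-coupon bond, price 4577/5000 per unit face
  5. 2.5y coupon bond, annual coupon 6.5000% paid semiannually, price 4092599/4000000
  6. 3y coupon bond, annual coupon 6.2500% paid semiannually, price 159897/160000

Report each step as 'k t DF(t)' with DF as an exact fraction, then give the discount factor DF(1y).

1 1/2 9727/10000
2 1 4709/5000
3 3/2 4649/5000
4 2 4577/5000
5 5/2 4363/5000
6 3 8287/10000
DF(1y) = 4709/5000 ≈ 0.941800

step 1 [0.5y] zero: DF = P = 9727/10000 ≈ 0.972700
step 2 [1y] swap r/2=582/19145: DF=(1 − 582/19145·(0.972700))/(1+582/19145) = 4709/5000 ≈ 0.941800
step 3 [1.5y] zero: DF = P = 4649/5000 ≈ 0.929800
step 4 [2y] zero: DF = P = 4577/5000 ≈ 0.915400
step 5 [2.5y] bond c/2=13/400: DF=(4092599/4000000 − 13/400·(0.972700+0.941800+0.929800+0.915400))/(1+13/400) = 4363/5000 ≈ 0.872600
step 6 [3y] bond c/2=1/32: DF=(159897/160000 − 1/32·(0.972700+0.941800+0.929800+0.915400+0.872600))/(1+1/32) = 8287/10000 ≈ 0.828700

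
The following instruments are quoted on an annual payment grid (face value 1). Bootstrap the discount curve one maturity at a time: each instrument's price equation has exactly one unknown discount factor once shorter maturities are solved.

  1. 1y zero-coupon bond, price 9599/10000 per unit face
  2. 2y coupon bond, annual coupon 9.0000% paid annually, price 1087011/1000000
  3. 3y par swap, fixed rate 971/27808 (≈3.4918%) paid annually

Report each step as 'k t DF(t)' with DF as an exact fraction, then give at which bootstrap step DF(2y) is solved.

1 1 9599/10000
2 2 459/500
3 3 9029/10000
DF(2y) is solved at step 2

step 1 [1y] zero: DF = P = 9599/10000 ≈ 0.959900
step 2 [2y] bond c/1=9/100: DF=(1087011/1000000 − 9/100·(0.959900))/(1+9/100) = 459/500 ≈ 0.918000
step 3 [3y] swap r/1=971/27808: DF=(1 − 971/27808·(0.959900+0.918000))/(1+971/27808) = 9029/10000 ≈ 0.902900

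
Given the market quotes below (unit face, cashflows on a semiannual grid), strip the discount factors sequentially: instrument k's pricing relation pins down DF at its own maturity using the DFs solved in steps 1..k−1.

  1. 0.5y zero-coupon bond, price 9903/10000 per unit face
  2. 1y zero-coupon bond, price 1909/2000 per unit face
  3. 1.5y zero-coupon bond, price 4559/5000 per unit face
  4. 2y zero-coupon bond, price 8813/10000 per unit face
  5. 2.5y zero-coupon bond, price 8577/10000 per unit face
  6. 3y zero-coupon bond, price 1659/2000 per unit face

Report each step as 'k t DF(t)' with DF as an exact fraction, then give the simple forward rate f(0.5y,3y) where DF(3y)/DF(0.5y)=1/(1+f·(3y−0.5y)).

1 1/2 9903/10000
2 1 1909/2000
3 3/2 4559/5000
4 2 8813/10000
5 5/2 8577/10000
6 3 1659/2000
f(0.5y,3y) = ((9903/10000)/(1659/2000) − 1)/(5/2) = 1072/13825 ≈ 7.7541%

step 1 [0.5y] zero: DF = P = 9903/10000 ≈ 0.990300
step 2 [1y] zero: DF = P = 1909/2000 ≈ 0.954500
step 3 [1.5y] zero: DF = P = 4559/5000 ≈ 0.911800
step 4 [2y] zero: DF = P = 8813/10000 ≈ 0.881300
step 5 [2.5y] zero: DF = P = 8577/10000 ≈ 0.857700
step 6 [3y] zero: DF = P = 1659/2000 ≈ 0.829500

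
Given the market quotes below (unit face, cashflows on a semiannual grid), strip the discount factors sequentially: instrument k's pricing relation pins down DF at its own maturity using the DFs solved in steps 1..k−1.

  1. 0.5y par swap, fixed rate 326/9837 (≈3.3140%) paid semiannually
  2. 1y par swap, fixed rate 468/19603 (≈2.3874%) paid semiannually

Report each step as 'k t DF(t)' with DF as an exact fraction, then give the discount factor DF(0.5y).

1 1/2 9837/10000
2 1 4883/5000
DF(0.5y) = 9837/10000 ≈ 0.983700

step 1 [0.5y] swap r/2=163/9837: DF=(1 − 163/9837·(0))/(1+163/9837) = 9837/10000 ≈ 0.983700
step 2 [1y] swap r/2=234/19603: DF=(1 − 234/19603·(0.983700))/(1+234/19603) = 4883/5000 ≈ 0.976600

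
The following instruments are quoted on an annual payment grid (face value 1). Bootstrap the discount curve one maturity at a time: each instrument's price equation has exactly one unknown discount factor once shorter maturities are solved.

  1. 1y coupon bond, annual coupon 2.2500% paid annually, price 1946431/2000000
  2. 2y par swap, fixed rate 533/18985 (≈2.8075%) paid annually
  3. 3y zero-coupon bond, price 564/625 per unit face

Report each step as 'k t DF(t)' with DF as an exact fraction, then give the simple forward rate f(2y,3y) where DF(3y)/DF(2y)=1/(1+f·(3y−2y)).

1 1 4759/5000
2 2 9467/10000
3 3 564/625
f(2y,3y) = ((9467/10000)/(564/625) − 1)/(1) = 443/9024 ≈ 4.9091%

step 1 [1y] bond c/1=9/400: DF=(1946431/2000000 − 9/400·(0))/(1+9/400) = 4759/5000 ≈ 0.951800
step 2 [2y] swap r/1=533/18985: DF=(1 − 533/18985·(0.951800))/(1+533/18985) = 9467/10000 ≈ 0.946700
step 3 [3y] zero: DF = P = 564/625 ≈ 0.902400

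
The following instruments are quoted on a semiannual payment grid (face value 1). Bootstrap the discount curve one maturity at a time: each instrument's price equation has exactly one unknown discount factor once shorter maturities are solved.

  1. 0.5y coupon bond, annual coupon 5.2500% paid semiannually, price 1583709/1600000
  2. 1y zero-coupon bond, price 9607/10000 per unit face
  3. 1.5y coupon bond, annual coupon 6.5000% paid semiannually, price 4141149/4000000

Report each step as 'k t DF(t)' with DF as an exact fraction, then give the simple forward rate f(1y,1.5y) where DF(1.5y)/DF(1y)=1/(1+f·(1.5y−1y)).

step 1 [0.5y] bond c/2=21/800: DF=(1583709/1600000 − 21/800·(0))/(1+21/800) = 1929/2000 ≈ 0.964500
step 2 [1y] zero: DF = P = 9607/10000 ≈ 0.960700
step 3 [1.5y] bond c/2=13/400: DF=(4141149/4000000 − 13/400·(0.964500+0.960700))/(1+13/400) = 9421/10000 ≈ 0.942100

1 1/2 1929/2000
2 1 9607/10000
3 3/2 9421/10000
f(1y,1.5y) = ((9607/10000)/(9421/10000) − 1)/(1/2) = 372/9421 ≈ 3.9486%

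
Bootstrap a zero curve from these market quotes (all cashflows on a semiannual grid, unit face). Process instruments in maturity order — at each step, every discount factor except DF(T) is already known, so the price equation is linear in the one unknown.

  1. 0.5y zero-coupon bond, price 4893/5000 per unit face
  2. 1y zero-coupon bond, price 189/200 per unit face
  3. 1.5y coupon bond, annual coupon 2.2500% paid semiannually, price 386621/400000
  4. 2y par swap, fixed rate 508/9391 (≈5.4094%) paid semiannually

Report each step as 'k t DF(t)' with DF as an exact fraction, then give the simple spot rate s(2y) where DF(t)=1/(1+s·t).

1 1/2 4893/5000
2 1 189/200
3 3/2 584/625
4 2 1123/1250
s(2y) = (1/(1123/1250) − 1)/(2) = 127/2246 ≈ 5.6545%

step 1 [0.5y] zero: DF = P = 4893/5000 ≈ 0.978600
step 2 [1y] zero: DF = P = 189/200 ≈ 0.945000
step 3 [1.5y] bond c/2=9/800: DF=(386621/400000 − 9/800·(0.978600+0.945000))/(1+9/800) = 584/625 ≈ 0.934400
step 4 [2y] swap r/2=254/9391: DF=(1 − 254/9391·(0.978600+0.945000+0.934400))/(1+254/9391) = 1123/1250 ≈ 0.898400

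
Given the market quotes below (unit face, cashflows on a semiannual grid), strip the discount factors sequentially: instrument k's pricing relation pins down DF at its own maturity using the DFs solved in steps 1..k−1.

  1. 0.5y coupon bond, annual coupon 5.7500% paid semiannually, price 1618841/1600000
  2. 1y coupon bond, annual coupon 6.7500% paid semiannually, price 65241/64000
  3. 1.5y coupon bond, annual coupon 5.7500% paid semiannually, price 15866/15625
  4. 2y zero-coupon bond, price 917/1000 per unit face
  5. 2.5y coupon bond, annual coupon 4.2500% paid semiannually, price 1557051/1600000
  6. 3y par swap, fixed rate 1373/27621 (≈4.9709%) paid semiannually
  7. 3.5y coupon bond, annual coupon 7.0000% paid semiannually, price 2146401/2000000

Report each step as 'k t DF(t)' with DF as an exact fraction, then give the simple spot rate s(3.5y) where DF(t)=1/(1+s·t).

1 1/2 1967/2000
2 1 477/500
3 3/2 9329/10000
4 2 917/1000
5 5/2 8741/10000
6 3 8627/10000
7 7/2 8501/10000
s(3.5y) = (1/(8501/10000) − 1)/(7/2) = 2998/59507 ≈ 5.0381%

step 1 [0.5y] bond c/2=23/800: DF=(1618841/1600000 − 23/800·(0))/(1+23/800) = 1967/2000 ≈ 0.983500
step 2 [1y] bond c/2=27/800: DF=(65241/64000 − 27/800·(0.983500))/(1+27/800) = 477/500 ≈ 0.954000
step 3 [1.5y] bond c/2=23/800: DF=(15866/15625 − 23/800·(0.983500+0.954000))/(1+23/800) = 9329/10000 ≈ 0.932900
step 4 [2y] zero: DF = P = 917/1000 ≈ 0.917000
step 5 [2.5y] bond c/2=17/800: DF=(1557051/1600000 − 17/800·(0.983500+0.954000+0.932900+0.917000))/(1+17/800) = 8741/10000 ≈ 0.874100
step 6 [3y] swap r/2=1373/55242: DF=(1 − 1373/55242·(0.983500+0.954000+0.932900+0.917000+0.874100))/(1+1373/55242) = 8627/10000 ≈ 0.862700
step 7 [3.5y] bond c/2=7/200: DF=(2146401/2000000 − 7/200·(0.983500+0.954000+0.932900+0.917000+0.874100+0.862700))/(1+7/200) = 8501/10000 ≈ 0.850100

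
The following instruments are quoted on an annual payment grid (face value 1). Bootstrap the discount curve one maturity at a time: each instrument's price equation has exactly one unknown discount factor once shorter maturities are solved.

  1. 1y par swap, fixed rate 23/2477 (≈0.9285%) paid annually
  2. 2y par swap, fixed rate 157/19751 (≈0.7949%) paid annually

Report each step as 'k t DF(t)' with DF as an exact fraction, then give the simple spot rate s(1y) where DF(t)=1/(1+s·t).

1 1 2477/2500
2 2 9843/10000
s(1y) = (1/(2477/2500) − 1)/(1) = 23/2477 ≈ 0.9285%

step 1 [1y] swap r/1=23/2477: DF=(1 − 23/2477·(0))/(1+23/2477) = 2477/2500 ≈ 0.990800
step 2 [2y] swap r/1=157/19751: DF=(1 − 157/19751·(0.990800))/(1+157/19751) = 9843/10000 ≈ 0.984300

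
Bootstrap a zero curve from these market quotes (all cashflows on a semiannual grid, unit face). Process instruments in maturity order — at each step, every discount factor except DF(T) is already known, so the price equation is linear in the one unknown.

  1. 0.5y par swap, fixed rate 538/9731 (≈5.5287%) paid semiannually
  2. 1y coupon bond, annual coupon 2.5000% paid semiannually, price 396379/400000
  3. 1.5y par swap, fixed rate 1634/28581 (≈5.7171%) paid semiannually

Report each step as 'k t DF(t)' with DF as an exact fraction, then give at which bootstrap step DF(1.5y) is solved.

step 1 [0.5y] swap r/2=269/9731: DF=(1 − 269/9731·(0))/(1+269/9731) = 9731/10000 ≈ 0.973100
step 2 [1y] bond c/2=1/80: DF=(396379/400000 − 1/80·(0.973100))/(1+1/80) = 9667/10000 ≈ 0.966700
step 3 [1.5y] swap r/2=817/28581: DF=(1 − 817/28581·(0.973100+0.966700))/(1+817/28581) = 9183/10000 ≈ 0.918300

1 1/2 9731/10000
2 1 9667/10000
3 3/2 9183/10000
DF(1.5y) is solved at step 3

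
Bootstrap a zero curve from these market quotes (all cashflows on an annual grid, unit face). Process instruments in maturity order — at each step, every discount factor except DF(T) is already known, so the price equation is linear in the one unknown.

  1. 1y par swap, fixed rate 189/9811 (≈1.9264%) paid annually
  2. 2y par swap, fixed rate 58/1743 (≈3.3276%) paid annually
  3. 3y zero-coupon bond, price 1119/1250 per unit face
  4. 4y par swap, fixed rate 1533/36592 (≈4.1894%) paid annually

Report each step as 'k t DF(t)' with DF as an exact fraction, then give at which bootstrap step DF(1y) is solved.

step 1 [1y] swap r/1=189/9811: DF=(1 − 189/9811·(0))/(1+189/9811) = 9811/10000 ≈ 0.981100
step 2 [2y] swap r/1=58/1743: DF=(1 − 58/1743·(0.981100))/(1+58/1743) = 4681/5000 ≈ 0.936200
step 3 [3y] zero: DF = P = 1119/1250 ≈ 0.895200
step 4 [4y] swap r/1=1533/36592: DF=(1 − 1533/36592·(0.981100+0.936200+0.895200))/(1+1533/36592) = 8467/10000 ≈ 0.846700

1 1 9811/10000
2 2 4681/5000
3 3 1119/1250
4 4 8467/10000
DF(1y) is solved at step 1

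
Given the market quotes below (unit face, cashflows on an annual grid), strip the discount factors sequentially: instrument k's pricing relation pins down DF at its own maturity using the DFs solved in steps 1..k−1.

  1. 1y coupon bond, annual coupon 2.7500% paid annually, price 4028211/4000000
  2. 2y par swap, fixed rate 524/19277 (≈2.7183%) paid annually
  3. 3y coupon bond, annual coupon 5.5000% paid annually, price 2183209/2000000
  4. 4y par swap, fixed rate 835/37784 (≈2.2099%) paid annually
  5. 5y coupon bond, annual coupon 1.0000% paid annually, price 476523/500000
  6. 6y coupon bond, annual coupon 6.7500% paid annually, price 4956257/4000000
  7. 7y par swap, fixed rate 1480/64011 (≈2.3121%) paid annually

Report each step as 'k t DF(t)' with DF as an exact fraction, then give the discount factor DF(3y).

step 1 [1y] bond c/1=11/400: DF=(4028211/4000000 − 11/400·(0))/(1+11/400) = 9801/10000 ≈ 0.980100
step 2 [2y] swap r/1=524/19277: DF=(1 − 524/19277·(0.980100))/(1+524/19277) = 2369/2500 ≈ 0.947600
step 3 [3y] bond c/1=11/200: DF=(2183209/2000000 − 11/200·(0.980100+0.947600))/(1+11/200) = 4671/5000 ≈ 0.934200
step 4 [4y] swap r/1=835/37784: DF=(1 − 835/37784·(0.980100+0.947600+0.934200))/(1+835/37784) = 1833/2000 ≈ 0.916500
step 5 [5y] bond c/1=1/100: DF=(476523/500000 − 1/100·(0.980100+0.947600+0.934200+0.916500))/(1+1/100) = 4531/5000 ≈ 0.906200
step 6 [6y] bond c/1=27/400: DF=(4956257/4000000 − 27/400·(0.980100+0.947600+0.934200+0.916500+0.906200))/(1+27/400) = 1729/2000 ≈ 0.864500
step 7 [7y] swap r/1=1480/64011: DF=(1 − 1480/64011·(0.980100+0.947600+0.934200+0.916500+0.906200+0.864500))/(1+1480/64011) = 213/250 ≈ 0.852000

1 1 9801/10000
2 2 2369/2500
3 3 4671/5000
4 4 1833/2000
5 5 4531/5000
6 6 1729/2000
7 7 213/250
DF(3y) = 4671/5000 ≈ 0.934200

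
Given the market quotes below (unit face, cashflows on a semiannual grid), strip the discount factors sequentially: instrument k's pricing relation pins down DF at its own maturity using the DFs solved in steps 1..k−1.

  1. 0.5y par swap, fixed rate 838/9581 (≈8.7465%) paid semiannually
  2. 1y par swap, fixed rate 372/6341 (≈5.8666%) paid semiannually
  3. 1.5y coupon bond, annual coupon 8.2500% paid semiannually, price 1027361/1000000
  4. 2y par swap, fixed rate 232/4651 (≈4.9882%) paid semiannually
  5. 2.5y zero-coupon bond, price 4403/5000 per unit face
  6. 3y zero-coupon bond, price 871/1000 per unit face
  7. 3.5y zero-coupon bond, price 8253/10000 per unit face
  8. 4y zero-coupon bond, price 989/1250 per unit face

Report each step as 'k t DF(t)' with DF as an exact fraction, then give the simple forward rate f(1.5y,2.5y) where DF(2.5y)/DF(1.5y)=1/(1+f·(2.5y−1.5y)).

step 1 [0.5y] swap r/2=419/9581: DF=(1 − 419/9581·(0))/(1+419/9581) = 9581/10000 ≈ 0.958100
step 2 [1y] swap r/2=186/6341: DF=(1 − 186/6341·(0.958100))/(1+186/6341) = 4721/5000 ≈ 0.944200
step 3 [1.5y] bond c/2=33/800: DF=(1027361/1000000 − 33/800·(0.958100+0.944200))/(1+33/800) = 9113/10000 ≈ 0.911300
step 4 [2y] swap r/2=116/4651: DF=(1 − 116/4651·(0.958100+0.944200+0.911300))/(1+116/4651) = 567/625 ≈ 0.907200
step 5 [2.5y] zero: DF = P = 4403/5000 ≈ 0.880600
step 6 [3y] zero: DF = P = 871/1000 ≈ 0.871000
step 7 [3.5y] zero: DF = P = 8253/10000 ≈ 0.825300
step 8 [4y] zero: DF = P = 989/1250 ≈ 0.791200

1 1/2 9581/10000
2 1 4721/5000
3 3/2 9113/10000
4 2 567/625
5 5/2 4403/5000
6 3 871/1000
7 7/2 8253/10000
8 4 989/1250
f(1.5y,2.5y) = ((9113/10000)/(4403/5000) − 1)/(1) = 307/8806 ≈ 3.4863%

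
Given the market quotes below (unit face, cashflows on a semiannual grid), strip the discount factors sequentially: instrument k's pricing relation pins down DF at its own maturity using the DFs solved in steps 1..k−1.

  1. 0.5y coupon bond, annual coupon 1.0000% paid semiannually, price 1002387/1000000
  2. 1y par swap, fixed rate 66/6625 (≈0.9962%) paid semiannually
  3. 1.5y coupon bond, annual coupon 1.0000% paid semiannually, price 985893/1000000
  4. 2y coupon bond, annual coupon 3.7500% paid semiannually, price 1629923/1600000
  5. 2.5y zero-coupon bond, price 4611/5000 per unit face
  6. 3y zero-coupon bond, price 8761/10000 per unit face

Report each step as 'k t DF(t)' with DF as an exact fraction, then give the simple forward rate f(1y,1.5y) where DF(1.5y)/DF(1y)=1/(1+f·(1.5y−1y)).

1 1/2 4987/5000
2 1 9901/10000
3 3/2 9711/10000
4 2 1891/2000
5 5/2 4611/5000
6 3 8761/10000
f(1y,1.5y) = ((9901/10000)/(9711/10000) − 1)/(1/2) = 380/9711 ≈ 3.9131%

step 1 [0.5y] bond c/2=1/200: DF=(1002387/1000000 − 1/200·(0))/(1+1/200) = 4987/5000 ≈ 0.997400
step 2 [1y] swap r/2=33/6625: DF=(1 − 33/6625·(0.997400))/(1+33/6625) = 9901/10000 ≈ 0.990100
step 3 [1.5y] bond c/2=1/200: DF=(985893/1000000 − 1/200·(0.997400+0.990100))/(1+1/200) = 9711/10000 ≈ 0.971100
step 4 [2y] bond c/2=3/160: DF=(1629923/1600000 − 3/160·(0.997400+0.990100+0.971100))/(1+3/160) = 1891/2000 ≈ 0.945500
step 5 [2.5y] zero: DF = P = 4611/5000 ≈ 0.922200
step 6 [3y] zero: DF = P = 8761/10000 ≈ 0.876100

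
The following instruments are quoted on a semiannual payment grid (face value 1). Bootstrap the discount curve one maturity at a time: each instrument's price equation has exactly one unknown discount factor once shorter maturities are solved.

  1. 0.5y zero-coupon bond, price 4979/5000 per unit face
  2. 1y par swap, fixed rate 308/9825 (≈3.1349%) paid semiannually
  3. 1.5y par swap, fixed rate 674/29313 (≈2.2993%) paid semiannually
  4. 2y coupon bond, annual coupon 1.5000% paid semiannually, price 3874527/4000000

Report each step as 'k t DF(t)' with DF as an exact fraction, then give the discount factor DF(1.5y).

1 1/2 4979/5000
2 1 2423/2500
3 3/2 9663/10000
4 2 2349/2500
DF(1.5y) = 9663/10000 ≈ 0.966300

step 1 [0.5y] zero: DF = P = 4979/5000 ≈ 0.995800
step 2 [1y] swap r/2=154/9825: DF=(1 − 154/9825·(0.995800))/(1+154/9825) = 2423/2500 ≈ 0.969200
step 3 [1.5y] swap r/2=337/29313: DF=(1 − 337/29313·(0.995800+0.969200))/(1+337/29313) = 9663/10000 ≈ 0.966300
step 4 [2y] bond c/2=3/400: DF=(3874527/4000000 − 3/400·(0.995800+0.969200+0.966300))/(1+3/400) = 2349/2500 ≈ 0.939600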